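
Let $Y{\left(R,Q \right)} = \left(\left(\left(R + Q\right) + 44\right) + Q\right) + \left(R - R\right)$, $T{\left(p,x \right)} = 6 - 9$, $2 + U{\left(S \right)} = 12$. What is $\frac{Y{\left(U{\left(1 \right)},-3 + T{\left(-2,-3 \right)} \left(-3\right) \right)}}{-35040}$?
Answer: $- \frac{11}{5840} \approx -0.0018836$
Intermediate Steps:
$U{\left(S \right)} = 10$ ($U{\left(S \right)} = -2 + 12 = 10$)
$T{\left(p,x \right)} = -3$ ($T{\left(p,x \right)} = 6 - 9 = -3$)
$Y{\left(R,Q \right)} = 44 + R + 2 Q$ ($Y{\left(R,Q \right)} = \left(\left(\left(Q + R\right) + 44\right) + Q\right) + 0 = \left(\left(44 + Q + R\right) + Q\right) + 0 = \left(44 + R + 2 Q\right) + 0 = 44 + R + 2 Q$)
$\frac{Y{\left(U{\left(1 \right)},-3 + T{\left(-2,-3 \right)} \left(-3\right) \right)}}{-35040} = \frac{44 + 10 + 2 \left(-3 - -9\right)}{-35040} = \left(44 + 10 + 2 \left(-3 + 9\right)\right) \left(- \frac{1}{35040}\right) = \left(44 + 10 + 2 \cdot 6\right) \left(- \frac{1}{35040}\right) = \left(44 + 10 + 12\right) \left(- \frac{1}{35040}\right) = 66 \left(- \frac{1}{35040}\right) = - \frac{11}{5840}$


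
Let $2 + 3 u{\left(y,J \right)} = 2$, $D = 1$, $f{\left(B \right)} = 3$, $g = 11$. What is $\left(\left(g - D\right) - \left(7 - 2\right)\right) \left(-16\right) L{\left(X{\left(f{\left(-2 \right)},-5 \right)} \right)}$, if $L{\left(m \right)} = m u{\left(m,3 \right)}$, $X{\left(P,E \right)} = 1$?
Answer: $0$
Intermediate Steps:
$u{\left(y,J \right)} = 0$ ($u{\left(y,J \right)} = - \frac{2}{3} + \frac{1}{3} \cdot 2 = - \frac{2}{3} + \frac{2}{3} = 0$)
$L{\left(m \right)} = 0$ ($L{\left(m \right)} = m 0 = 0$)
$\left(\left(g - D\right) - \left(7 - 2\right)\right) \left(-16\right) L{\left(X{\left(f{\left(-2 \right)},-5 \right)} \right)} = \left(\left(11 - 1\right) - \left(7 - 2\right)\right) \left(-16\right) 0 = \left(10 - 5\right) \left(-16\right) 0 = 5 \left(-16\right) 0 = \left(-80\right) 0 = 0$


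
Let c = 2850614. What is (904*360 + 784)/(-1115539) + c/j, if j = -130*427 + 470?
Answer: -1598963229953/30699633280 ≈ -52.084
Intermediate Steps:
j = -55040 (j = -55510 + 470 = -55040)
(904*360 + 784)/(-1115539) + c/j = (904*360 + 784)/(-1115539) + 2850614/(-55040) = (325440 + 784)*(-1/1115539) + 2850614*(-1/55040) = 326224*(-1/1115539) - 1425307/27520 = -326224/1115539 - 1425307/27520 = -1598963229953/30699633280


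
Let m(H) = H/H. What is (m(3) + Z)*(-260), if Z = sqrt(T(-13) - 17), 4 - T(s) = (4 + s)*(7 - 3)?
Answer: -260 - 260*sqrt(23) ≈ -1506.9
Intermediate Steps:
m(H) = 1
T(s) = -12 - 4*s (T(s) = 4 - (4 + s)*(7 - 3) = 4 - (4 + s)*4 = 4 - (16 + 4*s) = 4 + (-16 - 4*s) = -12 - 4*s)
Z = sqrt(23) (Z = sqrt((-12 - 4*(-13)) - 17) = sqrt((-12 + 52) - 17) = sqrt(40 - 17) = sqrt(23) ≈ 4.7958)
(m(3) + Z)*(-260) = (1 + sqrt(23))*(-260) = -260 - 260*sqrt(23)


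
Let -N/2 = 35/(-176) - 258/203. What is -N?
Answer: -52513/17864 ≈ -2.9396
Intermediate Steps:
N = 52513/17864 (N = -2*(35/(-176) - 258/203) = -2*(35*(-1/176) - 258*1/203) = -2*(-35/176 - 258/203) = -2*(-52513/35728) = 52513/17864 ≈ 2.9396)
-N = -1*52513/17864 = -52513/17864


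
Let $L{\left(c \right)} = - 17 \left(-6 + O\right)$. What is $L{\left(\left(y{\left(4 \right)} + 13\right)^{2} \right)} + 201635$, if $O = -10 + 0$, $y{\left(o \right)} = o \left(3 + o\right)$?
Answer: $201907$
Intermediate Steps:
$O = -10$
$L{\left(c \right)} = 272$ ($L{\left(c \right)} = - 17 \left(-6 - 10\right) = \left(-17\right) \left(-16\right) = 272$)
$L{\left(\left(y{\left(4 \right)} + 13\right)^{2} \right)} + 201635 = 272 + 201635 = 201907$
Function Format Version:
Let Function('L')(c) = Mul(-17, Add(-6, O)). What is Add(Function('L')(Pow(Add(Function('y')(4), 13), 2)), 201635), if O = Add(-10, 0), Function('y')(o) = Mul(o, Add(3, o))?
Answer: 201907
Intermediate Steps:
O = -10
Function('L')(c) = 272 (Function('L')(c) = Mul(-17, Add(-6, -10)) = Mul(-17, -16) = 272)
Add(Function('L')(Pow(Add(Function('y')(4), 13), 2)), 201635) = Add(272, 201635) = 201907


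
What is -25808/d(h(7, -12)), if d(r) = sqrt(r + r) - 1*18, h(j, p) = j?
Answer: 232272/155 + 12904*sqrt(14)/155 ≈ 1810.0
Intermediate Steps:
d(r) = -18 + sqrt(2)*sqrt(r) (d(r) = sqrt(2*r) - 18 = sqrt(2)*sqrt(r) - 18 = -18 + sqrt(2)*sqrt(r))
-25808/d(h(7, -12)) = -25808/(-18 + sqrt(2)*sqrt(7)) = -25808/(-18 + sqrt(14))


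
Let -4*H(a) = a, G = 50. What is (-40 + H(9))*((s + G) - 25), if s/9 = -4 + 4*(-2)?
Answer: 14027/4 ≈ 3506.8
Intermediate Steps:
s = -108 (s = 9*(-4 + 4*(-2)) = 9*(-4 - 8) = 9*(-12) = -108)
H(a) = -a/4
(-40 + H(9))*((s + G) - 25) = (-40 - 1/4*9)*((-108 + 50) - 25) = (-40 - 9/4)*(-58 - 25) = -169/4*(-83) = 14027/4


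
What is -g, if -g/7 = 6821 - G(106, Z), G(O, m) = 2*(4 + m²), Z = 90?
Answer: -65709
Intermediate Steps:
G(O, m) = 8 + 2*m²
g = 65709 (g = -7*(6821 - (8 + 2*90²)) = -7*(6821 - (8 + 2*8100)) = -7*(6821 - (8 + 16200)) = -7*(6821 - 1*16208) = -7*(6821 - 16208) = -7*(-9387) = 65709)
-g = -1*65709 = -65709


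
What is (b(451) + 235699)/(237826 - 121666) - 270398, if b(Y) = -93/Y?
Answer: -3541386846881/13097040 ≈ -2.7040e+5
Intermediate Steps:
(b(451) + 235699)/(237826 - 121666) - 270398 = (-93/451 + 235699)/(237826 - 121666) - 270398 = (-93*1/451 + 235699)/116160 - 270398 = (-93/451 + 235699)*(1/116160) - 270398 = (106300156/451)*(1/116160) - 270398 = 26575039/13097040 - 270398 = -3541386846881/13097040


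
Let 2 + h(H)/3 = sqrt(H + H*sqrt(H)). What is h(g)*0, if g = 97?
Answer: 0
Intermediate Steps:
h(H) = -6 + 3*sqrt(H + H**(3/2)) (h(H) = -6 + 3*sqrt(H + H*sqrt(H)) = -6 + 3*sqrt(H + H**(3/2)))
h(g)*0 = (-6 + 3*sqrt(97 + 97**(3/2)))*0 = (-6 + 3*sqrt(97 + 97*sqrt(97)))*0 = 0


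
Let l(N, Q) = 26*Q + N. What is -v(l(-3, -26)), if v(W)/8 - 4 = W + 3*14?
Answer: 5064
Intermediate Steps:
l(N, Q) = N + 26*Q
v(W) = 368 + 8*W (v(W) = 32 + 8*(W + 3*14) = 32 + 8*(W + 42) = 32 + 8*(42 + W) = 32 + (336 + 8*W) = 368 + 8*W)
-v(l(-3, -26)) = -(368 + 8*(-3 + 26*(-26))) = -(368 + 8*(-3 - 676)) = -(368 + 8*(-679)) = -(368 - 5432) = -1*(-5064) = 5064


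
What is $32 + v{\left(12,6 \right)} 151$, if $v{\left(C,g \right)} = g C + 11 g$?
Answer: $20870$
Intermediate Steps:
$v{\left(C,g \right)} = 11 g + C g$ ($v{\left(C,g \right)} = C g + 11 g = 11 g + C g$)
$32 + v{\left(12,6 \right)} 151 = 32 + 6 \left(11 + 12\right) 151 = 32 + 6 \cdot 23 \cdot 151 = 32 + 138 \cdot 151 = 32 + 20838 = 20870$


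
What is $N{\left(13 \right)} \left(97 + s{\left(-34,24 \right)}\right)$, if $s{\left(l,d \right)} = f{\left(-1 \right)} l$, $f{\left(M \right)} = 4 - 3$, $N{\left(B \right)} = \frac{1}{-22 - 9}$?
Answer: $- \frac{63}{31} \approx -2.0323$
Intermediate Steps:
$N{\left(B \right)} = - \frac{1}{31}$ ($N{\left(B \right)} = \frac{1}{-31} = - \frac{1}{31}$)
$f{\left(M \right)} = 1$ ($f{\left(M \right)} = 4 - 3 = 1$)
$s{\left(l,d \right)} = l$ ($s{\left(l,d \right)} = 1 l = l$)
$N{\left(13 \right)} \left(97 + s{\left(-34,24 \right)}\right) = - \frac{97 - 34}{31} = \left(- \frac{1}{31}\right) 63 = - \frac{63}{31}$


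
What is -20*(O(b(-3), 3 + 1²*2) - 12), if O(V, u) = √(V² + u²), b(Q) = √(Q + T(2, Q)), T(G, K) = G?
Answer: 240 - 40*√6 ≈ 142.02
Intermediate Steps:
b(Q) = √(2 + Q) (b(Q) = √(Q + 2) = √(2 + Q))
-20*(O(b(-3), 3 + 1²*2) - 12) = -20*(√((√(2 - 3))² + (3 + 1²*2)²) - 12) = -20*(√((√(-1))² + (3 + 1*2)²) - 12) = -20*(√(I² + (3 + 2)²) - 12) = -20*(√(-1 + 5²) - 12) = -20*(√(-1 + 25) - 12) = -20*(√24 - 12) = -20*(2*√6 - 12) = -20*(-12 + 2*√6) = 240 - 40*√6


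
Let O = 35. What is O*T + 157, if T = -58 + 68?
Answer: 507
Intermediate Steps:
T = 10
O*T + 157 = 35*10 + 157 = 350 + 157 = 507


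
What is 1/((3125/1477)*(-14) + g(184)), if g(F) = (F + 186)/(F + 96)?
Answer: -5908/167193 ≈ -0.035336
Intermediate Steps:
g(F) = (186 + F)/(96 + F)
1/((3125/1477)*(-14) + g(184)) = 1/((3125/1477)*(-14) + (186 + 184)/(96 + 184)) = 1/((3125*(1/1477))*(-14) + 370/280) = 1/((3125/1477)*(-14) + (1/280)*370) = 1/(-6250/211 + 37/28) = 1/(-167193/5908) = -5908/167193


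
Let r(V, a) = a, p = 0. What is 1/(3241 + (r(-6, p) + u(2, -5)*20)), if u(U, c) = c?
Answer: 1/3141 ≈ 0.00031837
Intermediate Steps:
1/(3241 + (r(-6, p) + u(2, -5)*20)) = 1/(3241 + (0 - 5*20)) = 1/(3241 + (0 - 100)) = 1/(3241 - 100) = 1/3141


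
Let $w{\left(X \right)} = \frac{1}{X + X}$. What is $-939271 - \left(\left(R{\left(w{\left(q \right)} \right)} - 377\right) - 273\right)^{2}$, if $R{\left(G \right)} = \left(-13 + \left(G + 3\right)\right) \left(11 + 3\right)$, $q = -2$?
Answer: $- \frac{6275653}{4} \approx -1.5689 \cdot 10^{6}$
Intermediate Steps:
$w{\left(X \right)} = \frac{1}{2 X}$
$R{\left(G \right)} = -140 + 14 G$ ($R{\left(G \right)} = \left(-13 + \left(3 + G\right)\right) 14 = \left(-10 + G\right) 14 = -140 + 14 G$)
$-939271 - \left(\left(R{\left(w{\left(q \right)} \right)} - 377\right) - 273\right)^{2} = -939271 - \left(\left(\left(-140 + 14 \frac{1}{2 \left(-2\right)}\right) - 377\right) - 273\right)^{2} = -939271 - \left(\left(\left(-140 + 14 \cdot \frac{1}{2} \left(- \frac{1}{2}\right)\right) - 377\right) - 273\right)^{2} = -939271 - \left(\left(\left(-140 + 14 \left(- \frac{1}{4}\right)\right) - 377\right) - 273\right)^{2} = -939271 - \left(\left(\left(-140 - \frac{7}{2}\right) - 377\right) - 273\right)^{2} = -939271 - \left(\left(- \frac{287}{2} - 377\right) - 273\right)^{2} = -939271 - \left(- \frac{1041}{2} - 273\right)^{2} = -939271 - \left(- \frac{1587}{2}\right)^{2} = -939271 - \frac{2518569}{4} = - \frac{6275653}{4}$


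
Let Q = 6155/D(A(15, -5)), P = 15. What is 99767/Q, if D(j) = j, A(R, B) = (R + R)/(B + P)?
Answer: 299301/6155 ≈ 48.627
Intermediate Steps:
A(R, B) = 2*R/(15 + B) (A(R, B) = (R + R)/(B + 15) = (2*R)/(15 + B) = 2*R/(15 + B))
Q = 6155/3 (Q = 6155/((2*15/(15 - 5))) = 6155/((2*15/10)) = 6155/((2*15*(⅒))) = 6155/3 ≈ 2051.7)
99767/Q = 99767/(6155/3) = 99767*(3/6155) = 299301/6155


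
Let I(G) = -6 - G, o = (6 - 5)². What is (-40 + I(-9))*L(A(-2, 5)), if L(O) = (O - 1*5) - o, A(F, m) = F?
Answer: 296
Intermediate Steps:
o = 1 (o = 1² = 1)
L(O) = -6 + O (L(O) = (O - 1*5) - 1*1 = (O - 5) - 1 = (-5 + O) - 1 = -6 + O)
(-40 + I(-9))*L(A(-2, 5)) = (-40 + (-6 - 1*(-9)))*(-6 - 2) = (-40 + (-6 + 9))*(-8) = (-40 + 3)*(-8) = -37*(-8) = 296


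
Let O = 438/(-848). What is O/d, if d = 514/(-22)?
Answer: 2409/108968 ≈ 0.022107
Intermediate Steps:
O = -219/424 (O = 438*(-1/848) = -219/424 ≈ -0.51651)
d = -257/11 (d = 514*(-1/22) = -257/11 ≈ -23.364)
O/d = -219/(424*(-257/11)) = -219/424*(-11/257) = 2409/108968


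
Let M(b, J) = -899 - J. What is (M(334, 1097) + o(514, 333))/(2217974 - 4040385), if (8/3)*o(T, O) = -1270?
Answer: 9889/7289644 ≈ 0.0013566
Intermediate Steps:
o(T, O) = -1905/4 (o(T, O) = (3/8)*(-1270) = -1905/4)
(M(334, 1097) + o(514, 333))/(2217974 - 4040385) = ((-899 - 1*1097) - 1905/4)/(2217974 - 4040385) = ((-899 - 1097) - 1905/4)/(-1822411) = (-1996 - 1905/4)*(-1/1822411) = -9889/4*(-1/1822411) = 9889/7289644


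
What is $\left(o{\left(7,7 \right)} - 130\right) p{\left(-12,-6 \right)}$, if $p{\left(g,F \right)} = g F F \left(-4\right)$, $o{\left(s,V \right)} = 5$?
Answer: $-216000$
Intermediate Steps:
$p{\left(g,F \right)} = - 4 g F^{2}$ ($p{\left(g,F \right)} = F g F \left(-4\right) = g F^{2} \left(-4\right) = - 4 g F^{2}$)
$\left(o{\left(7,7 \right)} - 130\right) p{\left(-12,-6 \right)} = \left(5 - 130\right) \left(\left(-4\right) \left(-12\right) \left(-6\right)^{2}\right) = - 125 \left(\left(-4\right) \left(-12\right) 36\right) = \left(-125\right) 1728 = -216000$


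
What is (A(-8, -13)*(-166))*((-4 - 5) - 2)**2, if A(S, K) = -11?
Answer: 220946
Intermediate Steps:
(A(-8, -13)*(-166))*((-4 - 5) - 2)**2 = (-11*(-166))*((-4 - 5) - 2)**2 = 1826*(-9 - 2)**2 = 1826*(-11)**2 = 1826*121 = 220946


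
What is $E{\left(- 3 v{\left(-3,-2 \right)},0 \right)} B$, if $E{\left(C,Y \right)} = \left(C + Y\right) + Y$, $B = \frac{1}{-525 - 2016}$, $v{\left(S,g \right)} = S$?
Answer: $- \frac{3}{847} \approx -0.0035419$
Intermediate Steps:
$B = - \frac{1}{2541}$ ($B = \frac{1}{-2541} = - \frac{1}{2541} \approx -0.00039355$)
$E{\left(C,Y \right)} = C + 2 Y$
$E{\left(- 3 v{\left(-3,-2 \right)},0 \right)} B = \left(\left(-3\right) \left(-3\right) + 2 \cdot 0\right) \left(- \frac{1}{2541}\right) = \left(9 + 0\right) \left(- \frac{1}{2541}\right) = 9 \left(- \frac{1}{2541}\right) = - \frac{3}{847}$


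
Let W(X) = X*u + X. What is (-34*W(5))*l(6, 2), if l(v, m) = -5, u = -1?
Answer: 0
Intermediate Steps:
W(X) = 0 (W(X) = X*(-1) + X = -X + X = 0)
(-34*W(5))*l(6, 2) = -34*0*(-5) = 0*(-5) = 0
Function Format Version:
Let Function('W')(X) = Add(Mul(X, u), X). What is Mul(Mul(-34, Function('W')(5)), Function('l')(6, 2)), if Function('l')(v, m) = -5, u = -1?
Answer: 0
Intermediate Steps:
Function('W')(X) = 0 (Function('W')(X) = Add(Mul(X, -1), X) = Add(Mul(-1, X), X) = 0)
Mul(Mul(-34, Function('W')(5)), Function('l')(6, 2)) = Mul(Mul(-34, 0), -5) = Mul(0, -5) = 0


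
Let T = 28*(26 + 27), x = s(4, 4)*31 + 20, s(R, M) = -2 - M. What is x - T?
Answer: -1650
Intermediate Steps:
x = -166 (x = (-2 - 1*4)*31 + 20 = (-2 - 4)*31 + 20 = -6*31 + 20 = -186 + 20 = -166)
T = 1484 (T = 28*53 = 1484)
x - T = -166 - 1*1484 = -166 - 1484 = -1650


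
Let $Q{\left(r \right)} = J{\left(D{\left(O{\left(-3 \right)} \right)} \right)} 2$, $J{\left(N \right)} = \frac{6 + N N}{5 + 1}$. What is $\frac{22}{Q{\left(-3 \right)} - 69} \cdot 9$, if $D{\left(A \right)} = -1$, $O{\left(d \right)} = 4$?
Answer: $- \frac{297}{100} \approx -2.97$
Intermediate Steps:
$J{\left(N \right)} = 1 + \frac{N^{2}}{6}$ ($J{\left(N \right)} = \frac{6 + N^{2}}{6} = \left(6 + N^{2}\right) \frac{1}{6} = 1 + \frac{N^{2}}{6}$)
$Q{\left(r \right)} = \frac{7}{3}$ ($Q{\left(r \right)} = \left(1 + \frac{\left(-1\right)^{2}}{6}\right) 2 = \left(1 + \frac{1}{6} \cdot 1\right) 2 = \left(1 + \frac{1}{6}\right) 2 = \frac{7}{6} \cdot 2 = \frac{7}{3}$)
$\frac{22}{Q{\left(-3 \right)} - 69} \cdot 9 = \frac{22}{\frac{7}{3} - 69} \cdot 9 = \frac{22}{- \frac{200}{3}} \cdot 9 = 22 \left(- \frac{3}{200}\right) 9 = \left(- \frac{33}{100}\right) 9 = - \frac{297}{100}$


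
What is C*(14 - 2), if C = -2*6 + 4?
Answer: -96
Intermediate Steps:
C = -8 (C = -12 + 4 = -8)
C*(14 - 2) = -8*(14 - 2) = -8*12 = -96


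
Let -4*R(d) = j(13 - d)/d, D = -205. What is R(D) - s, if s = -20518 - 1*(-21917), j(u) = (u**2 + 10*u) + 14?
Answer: -548731/410 ≈ -1338.4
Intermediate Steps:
j(u) = 14 + u**2 + 10*u
R(d) = -(144 + (13 - d)**2 - 10*d)/(4*d) (R(d) = -(14 + (13 - d)**2 + 10*(13 - d))/(4*d) = -(14 + (13 - d)**2 + (130 - 10*d))/(4*d) = -(144 + (13 - d)**2 - 10*d)/(4*d))
s = 1399 (s = -20518 + 21917 = 1399)
R(D) - s = (9 - 313/4/(-205) - 1/4*(-205)) - 1*1399 = (9 - 313/4*(-1/205) + 205/4) - 1399 = (9 + 313/820 + 205/4) - 1399 = 24859/410 - 1399 = -548731/410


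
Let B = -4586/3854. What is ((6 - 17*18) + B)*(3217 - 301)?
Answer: -1692425988/1927 ≈ -8.7827e+5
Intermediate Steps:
B = -2293/1927 (B = -4586*1/3854 = -2293/1927 ≈ -1.1899)
((6 - 17*18) + B)*(3217 - 301) = ((6 - 17*18) - 2293/1927)*(3217 - 301) = ((6 - 306) - 2293/1927)*2916 = (-300 - 2293/1927)*2916 = -580393/1927*2916 = -1692425988/1927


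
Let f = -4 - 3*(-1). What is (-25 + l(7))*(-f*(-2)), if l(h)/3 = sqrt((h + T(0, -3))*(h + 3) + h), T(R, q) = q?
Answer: 50 - 6*sqrt(47) ≈ 8.8661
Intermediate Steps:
f = -1 (f = -4 + 3 = -1)
l(h) = 3*sqrt(h + (-3 + h)*(3 + h)) (l(h) = 3*sqrt((h - 3)*(h + 3) + h) = 3*sqrt((-3 + h)*(3 + h) + h) = 3*sqrt(h + (-3 + h)*(3 + h)))
(-25 + l(7))*(-f*(-2)) = (-25 + 3*sqrt(-9 + 7 + 7**2))*(-1*(-1)*(-2)) = (-25 + 3*sqrt(-9 + 7 + 49))*(1*(-2)) = (-25 + 3*sqrt(47))*(-2) = 50 - 6*sqrt(47)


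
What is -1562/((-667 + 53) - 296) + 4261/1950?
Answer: 53257/13650 ≈ 3.9016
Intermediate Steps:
-1562/((-667 + 53) - 296) + 4261/1950 = -1562/(-614 - 296) + 4261*(1/1950) = -1562/(-910) + 4261/1950 = -1562*(-1/910) + 4261/1950 = 781/455 + 4261/1950 = 53257/13650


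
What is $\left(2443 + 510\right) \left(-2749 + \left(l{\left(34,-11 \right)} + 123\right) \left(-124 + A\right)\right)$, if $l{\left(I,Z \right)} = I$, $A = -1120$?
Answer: $-584862321$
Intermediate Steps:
$\left(2443 + 510\right) \left(-2749 + \left(l{\left(34,-11 \right)} + 123\right) \left(-124 + A\right)\right) = \left(2443 + 510\right) \left(-2749 + \left(34 + 123\right) \left(-124 - 1120\right)\right) = 2953 \left(-2749 + 157 \left(-1244\right)\right) = 2953 \left(-2749 - 195308\right) = 2953 \left(-198057\right) = -584862321$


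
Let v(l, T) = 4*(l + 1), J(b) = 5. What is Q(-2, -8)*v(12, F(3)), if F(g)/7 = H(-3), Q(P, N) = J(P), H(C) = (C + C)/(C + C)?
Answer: 260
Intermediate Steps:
H(C) = 1 (H(C) = (2*C)/((2*C)) = (2*C)*(1/(2*C)) = 1)
Q(P, N) = 5
F(g) = 7 (F(g) = 7*1 = 7)
v(l, T) = 4 + 4*l (v(l, T) = 4*(1 + l) = 4 + 4*l)
Q(-2, -8)*v(12, F(3)) = 5*(4 + 4*12) = 5*(4 + 48) = 5*52 = 260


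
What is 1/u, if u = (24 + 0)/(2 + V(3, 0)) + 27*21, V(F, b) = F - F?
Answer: 1/579 ≈ 0.0017271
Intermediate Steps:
V(F, b) = 0
u = 579 (u = (24 + 0)/(2 + 0) + 27*21 = 24/2 + 567 = 24*(1/2) + 567 = 12 + 567 = 579)
1/u = 1/579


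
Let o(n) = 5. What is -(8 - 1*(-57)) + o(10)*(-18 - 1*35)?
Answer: -330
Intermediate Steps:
-(8 - 1*(-57)) + o(10)*(-18 - 1*35) = -(8 - 1*(-57)) + 5*(-18 - 1*35) = -(8 + 57) + 5*(-18 - 35) = -1*65 + 5*(-53) = -65 - 265 = -330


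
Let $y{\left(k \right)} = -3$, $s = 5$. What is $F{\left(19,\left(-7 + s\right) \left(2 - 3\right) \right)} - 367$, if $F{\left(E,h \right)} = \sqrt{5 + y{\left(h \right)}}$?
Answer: $-367 + \sqrt{2} \approx -365.59$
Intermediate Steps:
$F{\left(E,h \right)} = \sqrt{2}$ ($F{\left(E,h \right)} = \sqrt{5 - 3} = \sqrt{2}$)
$F{\left(19,\left(-7 + s\right) \left(2 - 3\right) \right)} - 367 = \sqrt{2} - 367 = -367 + \sqrt{2}$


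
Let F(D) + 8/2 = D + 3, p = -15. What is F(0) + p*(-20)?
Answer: 299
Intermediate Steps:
F(D) = -1 + D (F(D) = -4 + (D + 3) = -4 + (3 + D) = -1 + D)
F(0) + p*(-20) = (-1 + 0) - 15*(-20) = -1 + 300 = 299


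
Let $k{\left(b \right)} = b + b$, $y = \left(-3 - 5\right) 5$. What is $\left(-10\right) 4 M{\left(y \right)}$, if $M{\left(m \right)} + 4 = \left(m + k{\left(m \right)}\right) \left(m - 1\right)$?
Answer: $-196640$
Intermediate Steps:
$y = -40$ ($y = \left(-8\right) 5 = -40$)
$k{\left(b \right)} = 2 b$
$M{\left(m \right)} = -4 + 3 m \left(-1 + m\right)$ ($M{\left(m \right)} = -4 + \left(m + 2 m\right) \left(m - 1\right) = -4 + 3 m \left(-1 + m\right)$)
$\left(-10\right) 4 M{\left(y \right)} = \left(-10\right) 4 \left(-4 - -120 + 3 \left(-40\right)^{2}\right) = - 40 \left(-4 + 120 + 3 \cdot 1600\right) = - 40 \left(-4 + 120 + 4800\right) = \left(-40\right) 4916 = -196640$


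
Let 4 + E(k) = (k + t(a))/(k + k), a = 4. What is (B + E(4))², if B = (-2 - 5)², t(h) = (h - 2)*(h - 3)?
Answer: 33489/16 ≈ 2093.1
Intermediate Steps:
t(h) = (-3 + h)*(-2 + h) (t(h) = (-2 + h)*(-3 + h) = (-3 + h)*(-2 + h))
E(k) = -4 + (2 + k)/(2*k) (E(k) = -4 + (k + (6 + 4² - 5*4))/(k + k) = -4 + (k + (6 + 16 - 20))/((2*k)) = -4 + (k + 2)*(1/(2*k)) = -4 + (2 + k)*(1/(2*k)) = -4 + (2 + k)/(2*k))
B = 49 (B = (-7)² = 49)
(B + E(4))² = (49 + (-7/2 + 1/4))² = (49 + (-7/2 + ¼))² = (49 - 13/4)² = (183/4)² = 33489/16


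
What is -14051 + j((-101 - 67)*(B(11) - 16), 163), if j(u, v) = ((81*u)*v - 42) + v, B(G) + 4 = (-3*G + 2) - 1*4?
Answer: 121981790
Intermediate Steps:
B(G) = -6 - 3*G (B(G) = -4 + ((-3*G + 2) - 1*4) = -4 + ((2 - 3*G) - 4) = -4 + (-2 - 3*G) = -6 - 3*G)
j(u, v) = -42 + v + 81*u*v (j(u, v) = (81*u*v - 42) + v = (-42 + 81*u*v) + v = -42 + v + 81*u*v)
-14051 + j((-101 - 67)*(B(11) - 16), 163) = -14051 + (-42 + 163 + 81*((-101 - 67)*((-6 - 3*11) - 16))*163) = -14051 + (-42 + 163 + 81*(-168*((-6 - 33) - 16))*163) = -14051 + (-42 + 163 + 81*(-168*(-39 - 16))*163) = -14051 + (-42 + 163 + 81*(-168*(-55))*163) = -14051 + (-42 + 163 + 81*9240*163) = -14051 + (-42 + 163 + 121995720) = -14051 + 121995841 = 121981790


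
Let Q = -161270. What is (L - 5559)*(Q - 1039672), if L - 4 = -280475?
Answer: 343505440260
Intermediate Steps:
L = -280471 (L = 4 - 280475 = -280471)
(L - 5559)*(Q - 1039672) = (-280471 - 5559)*(-161270 - 1039672) = -286030*(-1200942) = 343505440260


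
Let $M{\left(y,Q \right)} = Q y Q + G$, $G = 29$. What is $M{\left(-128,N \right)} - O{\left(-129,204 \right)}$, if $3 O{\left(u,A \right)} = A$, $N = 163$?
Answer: $-3400871$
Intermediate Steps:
$O{\left(u,A \right)} = \frac{A}{3}$
$M{\left(y,Q \right)} = 29 + y Q^{2}$ ($M{\left(y,Q \right)} = Q y Q + 29 = y Q^{2} + 29 = 29 + y Q^{2}$)
$M{\left(-128,N \right)} - O{\left(-129,204 \right)} = \left(29 - 128 \cdot 163^{2}\right) - \frac{1}{3} \cdot 204 = \left(29 - 3400832\right) - 68 = -3400803 - 68 = -3400871$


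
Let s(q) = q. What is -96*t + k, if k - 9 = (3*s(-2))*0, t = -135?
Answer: 12969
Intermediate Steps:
k = 9 (k = 9 + (3*(-2))*0 = 9 - 6*0 = 9 + 0 = 9)
-96*t + k = -96*(-135) + 9 = 12960 + 9 = 12969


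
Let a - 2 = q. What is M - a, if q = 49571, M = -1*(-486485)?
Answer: 436912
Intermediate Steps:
M = 486485
a = 49573 (a = 2 + 49571 = 49573)
M - a = 486485 - 1*49573 = 486485 - 49573 = 436912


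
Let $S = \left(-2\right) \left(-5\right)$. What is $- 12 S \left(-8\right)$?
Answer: $960$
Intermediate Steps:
$S = 10$
$- 12 S \left(-8\right) = \left(-12\right) 10 \left(-8\right) = \left(-120\right) \left(-8\right) = 960$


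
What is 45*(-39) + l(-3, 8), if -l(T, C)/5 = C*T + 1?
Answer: -1640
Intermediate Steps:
l(T, C) = -5 - 5*C*T (l(T, C) = -5*(C*T + 1) = -5*(1 + C*T) = -5 - 5*C*T)
45*(-39) + l(-3, 8) = 45*(-39) + (-5 - 5*8*(-3)) = -1755 + (-5 + 120) = -1755 + 115 = -1640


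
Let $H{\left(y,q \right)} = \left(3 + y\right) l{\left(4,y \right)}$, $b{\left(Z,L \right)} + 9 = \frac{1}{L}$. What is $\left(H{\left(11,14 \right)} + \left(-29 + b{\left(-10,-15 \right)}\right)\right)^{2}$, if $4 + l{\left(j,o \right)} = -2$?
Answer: $\frac{3352561}{225} \approx 14900.0$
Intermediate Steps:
$b{\left(Z,L \right)} = -9 + \frac{1}{L}$
$l{\left(j,o \right)} = -6$ ($l{\left(j,o \right)} = -4 - 2 = -6$)
$H{\left(y,q \right)} = -18 - 6 y$ ($H{\left(y,q \right)} = \left(3 + y\right) \left(-6\right) = -18 - 6 y$)
$\left(H{\left(11,14 \right)} + \left(-29 + b{\left(-10,-15 \right)}\right)\right)^{2} = \left(\left(-18 - 66\right) - \left(38 + \frac{1}{15}\right)\right)^{2} = \left(\left(-18 - 66\right) - \frac{571}{15}\right)^{2} = \left(-84 - \frac{571}{15}\right)^{2} = \left(- \frac{1831}{15}\right)^{2} = \frac{3352561}{225}$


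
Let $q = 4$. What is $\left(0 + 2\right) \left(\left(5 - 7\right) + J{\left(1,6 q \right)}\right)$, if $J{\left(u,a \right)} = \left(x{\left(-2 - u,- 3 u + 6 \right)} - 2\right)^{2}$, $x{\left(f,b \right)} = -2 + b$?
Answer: $-2$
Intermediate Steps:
$J{\left(u,a \right)} = \left(2 - 3 u\right)^{2}$ ($J{\left(u,a \right)} = \left(\left(-2 - \left(-6 + 3 u\right)\right) - 2\right)^{2} = \left(\left(4 - 3 u\right) - 2\right)^{2} = \left(2 - 3 u\right)^{2}$)
$\left(0 + 2\right) \left(\left(5 - 7\right) + J{\left(1,6 q \right)}\right) = \left(0 + 2\right) \left(\left(5 - 7\right) + \left(-2 + 3 \cdot 1\right)^{2}\right) = 2 \left(\left(5 - 7\right) + \left(-2 + 3\right)^{2}\right) = 2 \left(-2 + 1^{2}\right) = 2 \left(-2 + 1\right) = 2 \left(-1\right) = -2$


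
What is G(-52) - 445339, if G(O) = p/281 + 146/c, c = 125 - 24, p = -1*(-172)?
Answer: -12639107761/28381 ≈ -4.4534e+5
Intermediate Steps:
p = 172
c = 101
G(O) = 58398/28381 (G(O) = 172/281 + 146/101 = 58398/28381)
G(-52) - 445339 = 58398/28381 - 445339 = -12639107761/28381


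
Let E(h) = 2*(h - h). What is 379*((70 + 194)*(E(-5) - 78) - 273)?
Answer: -7907835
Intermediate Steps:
E(h) = 0 (E(h) = 2*0 = 0)
379*((70 + 194)*(E(-5) - 78) - 273) = 379*((70 + 194)*(0 - 78) - 273) = 379*(264*(-78) - 273) = 379*(-20592 - 273) = 379*(-20865) = -7907835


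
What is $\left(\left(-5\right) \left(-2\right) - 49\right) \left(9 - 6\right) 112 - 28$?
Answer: $-13132$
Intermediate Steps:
$\left(\left(-5\right) \left(-2\right) - 49\right) \left(9 - 6\right) 112 - 28 = \left(10 - 49\right) 3 \cdot 112 - 28 = \left(-39\right) 3 \cdot 112 - 28 = \left(-117\right) 112 - 28 = -13104 - 28 = -13132$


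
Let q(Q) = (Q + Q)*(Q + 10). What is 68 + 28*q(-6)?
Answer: -1276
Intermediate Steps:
q(Q) = 2*Q*(10 + Q) (q(Q) = (2*Q)*(10 + Q) = 2*Q*(10 + Q))
68 + 28*q(-6) = 68 + 28*(2*(-6)*(10 - 6)) = 68 + 28*(2*(-6)*4) = 68 + 28*(-48) = 68 - 1344 = -1276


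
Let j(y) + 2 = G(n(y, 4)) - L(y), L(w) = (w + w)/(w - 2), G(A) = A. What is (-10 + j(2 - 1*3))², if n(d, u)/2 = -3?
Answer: 3136/9 ≈ 348.44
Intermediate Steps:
n(d, u) = -6 (n(d, u) = 2*(-3) = -6)
L(w) = 2*w/(-2 + w) (L(w) = (2*w)/(-2 + w) = 2*w/(-2 + w))
j(y) = -8 - 2*y/(-2 + y) (j(y) = -2 + (-6 - 2*y/(-2 + y)) = -8 - 2*y/(-2 + y))
(-10 + j(2 - 1*3))² = (-10 + 2*(8 - 5*(2 - 1*3))/(-2 + (2 - 1*3)))² = (-10 + 2*(8 - 5*(2 - 3))/(-2 + (2 - 3)))² = (-10 + 2*(8 - 5*(-1))/(-2 - 1))² = (-10 + 2*(8 + 5)/(-3))² = (-10 + 2*(-⅓)*13)² = (-10 - 26/3)² = (-56/3)² = 3136/9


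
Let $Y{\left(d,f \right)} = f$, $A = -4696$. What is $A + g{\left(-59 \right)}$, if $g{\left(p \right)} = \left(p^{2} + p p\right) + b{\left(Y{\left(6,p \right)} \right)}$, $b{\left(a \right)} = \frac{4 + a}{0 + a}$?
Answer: $\frac{133749}{59} \approx 2266.9$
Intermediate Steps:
$b{\left(a \right)} = \frac{4 + a}{a}$
$g{\left(p \right)} = 2 p^{2} + \frac{4 + p}{p}$ ($g{\left(p \right)} = \left(p^{2} + p p\right) + \frac{4 + p}{p} = \left(p^{2} + p^{2}\right) + \frac{4 + p}{p} = 2 p^{2} + \frac{4 + p}{p}$)
$A + g{\left(-59 \right)} = -4696 + \frac{4 - 59 + 2 \left(-59\right)^{3}}{-59} = -4696 - \frac{4 - 59 + 2 \left(-205379\right)}{59} = -4696 - \frac{4 - 59 - 410758}{59} = -4696 - - \frac{410813}{59} = -4696 + \frac{410813}{59} = \frac{133749}{59}$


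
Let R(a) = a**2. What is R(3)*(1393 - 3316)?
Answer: -17307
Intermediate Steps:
R(3)*(1393 - 3316) = 3**2*(1393 - 3316) = 9*(-1923) = -17307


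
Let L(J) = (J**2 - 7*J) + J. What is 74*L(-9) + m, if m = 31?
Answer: 10021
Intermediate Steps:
L(J) = J**2 - 6*J
74*L(-9) + m = 74*(-9*(-6 - 9)) + 31 = 74*(-9*(-15)) + 31 = 74*135 + 31 = 9990 + 31 = 10021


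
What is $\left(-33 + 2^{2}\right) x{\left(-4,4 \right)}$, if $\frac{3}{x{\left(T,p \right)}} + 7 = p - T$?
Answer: $-87$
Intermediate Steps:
$x{\left(T,p \right)} = \frac{3}{-7 + p - T}$ ($x{\left(T,p \right)} = \frac{3}{-7 - \left(T - p\right)} = \frac{3}{-7 + p - T}$)
$\left(-33 + 2^{2}\right) x{\left(-4,4 \right)} = \left(-33 + 2^{2}\right) \frac{3}{-7 + 4 - -4} = \left(-33 + 4\right) \frac{3}{-7 + 4 + 4} = - 29 \cdot \frac{3}{1} = - 29 \cdot 3 \cdot 1 = \left(-29\right) 3 = -87$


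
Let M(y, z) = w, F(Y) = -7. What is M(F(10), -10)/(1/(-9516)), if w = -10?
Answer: 95160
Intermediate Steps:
M(y, z) = -10
M(F(10), -10)/(1/(-9516)) = -10/(1/(-9516)) = -10/(-1/9516) = -10*(-9516) = 95160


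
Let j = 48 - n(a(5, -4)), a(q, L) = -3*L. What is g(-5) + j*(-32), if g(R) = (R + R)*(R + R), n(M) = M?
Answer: -1052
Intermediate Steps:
j = 36 (j = 48 - (-3)*(-4) = 48 - 1*12 = 48 - 12 = 36)
g(R) = 4*R² (g(R) = (2*R)*(2*R) = 4*R²)
g(-5) + j*(-32) = 4*(-5)² + 36*(-32) = 4*25 - 1152 = 100 - 1152 = -1052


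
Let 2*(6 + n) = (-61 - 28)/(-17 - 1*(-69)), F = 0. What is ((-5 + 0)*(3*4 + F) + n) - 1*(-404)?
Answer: 35063/104 ≈ 337.14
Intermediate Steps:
n = -713/104 (n = -6 + ((-61 - 28)/(-17 - 1*(-69)))/2 = -6 + (-89/(-17 + 69))/2 = -6 + (-89/52)/2 = -6 + (-89*1/52)/2 = -6 + (½)*(-89/52) = -6 - 89/104 = -713/104 ≈ -6.8558)
((-5 + 0)*(3*4 + F) + n) - 1*(-404) = ((-5 + 0)*(3*4 + 0) - 713/104) - 1*(-404) = (-5*(12 + 0) - 713/104) + 404 = (-5*12 - 713/104) + 404 = (-60 - 713/104) + 404 = -6953/104 + 404 = 35063/104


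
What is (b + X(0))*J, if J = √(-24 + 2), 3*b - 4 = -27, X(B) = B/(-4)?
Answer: -23*I*√22/3 ≈ -35.96*I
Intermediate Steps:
X(B) = -B/4 (X(B) = B*(-¼) = -B/4)
b = -23/3 (b = 4/3 + (⅓)*(-27) = 4/3 - 9 = -23/3 ≈ -7.6667)
J = I*√22 (J = √(-22) = I*√22 ≈ 4.6904*I)
(b + X(0))*J = (-23/3 - ¼*0)*(I*√22) = (-23/3 + 0)*(I*√22) = -23*I*√22/3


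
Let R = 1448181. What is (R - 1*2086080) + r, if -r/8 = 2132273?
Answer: -17696083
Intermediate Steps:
r = -17058184 (r = -8*2132273 = -17058184)
(R - 1*2086080) + r = (1448181 - 1*2086080) - 17058184 = (1448181 - 2086080) - 17058184 = -637899 - 17058184 = -17696083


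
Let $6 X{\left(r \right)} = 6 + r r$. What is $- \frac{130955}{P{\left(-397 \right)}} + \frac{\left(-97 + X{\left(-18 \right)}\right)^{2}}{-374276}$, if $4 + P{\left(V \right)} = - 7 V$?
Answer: $- \frac{350130062}{7418685} \approx -47.196$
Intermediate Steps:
$X{\left(r \right)} = 1 + \frac{r^{2}}{6}$ ($X{\left(r \right)} = \frac{6 + r r}{6} = \frac{6 + r^{2}}{6} = 1 + \frac{r^{2}}{6}$)
$P{\left(V \right)} = -4 - 7 V$
$- \frac{130955}{P{\left(-397 \right)}} + \frac{\left(-97 + X{\left(-18 \right)}\right)^{2}}{-374276} = - \frac{130955}{-4 - -2779} + \frac{\left(-97 + \left(1 + \frac{\left(-18\right)^{2}}{6}\right)\right)^{2}}{-374276} = - \frac{130955}{-4 + 2779} + \left(-97 + \left(1 + \frac{1}{6} \cdot 324\right)\right)^{2} \left(- \frac{1}{374276}\right) = - \frac{130955}{2775} + \left(-97 + \left(1 + 54\right)\right)^{2} \left(- \frac{1}{374276}\right) = \left(-130955\right) \frac{1}{2775} + \left(-97 + 55\right)^{2} \left(- \frac{1}{374276}\right) = - \frac{26191}{555} + \left(-42\right)^{2} \left(- \frac{1}{374276}\right) = - \frac{26191}{555} + 1764 \left(- \frac{1}{374276}\right) = - \frac{26191}{555} - \frac{63}{13367} = - \frac{350130062}{7418685}$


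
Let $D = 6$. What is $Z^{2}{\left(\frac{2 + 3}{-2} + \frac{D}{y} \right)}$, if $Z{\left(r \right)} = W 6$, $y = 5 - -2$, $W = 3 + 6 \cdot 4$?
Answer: $26244$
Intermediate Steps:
$W = 27$ ($W = 3 + 24 = 27$)
$y = 7$ ($y = 5 + 2 = 7$)
$Z{\left(r \right)} = 162$ ($Z{\left(r \right)} = 27 \cdot 6 = 162$)
$Z^{2}{\left(\frac{2 + 3}{-2} + \frac{D}{y} \right)} = 162^{2} = 26244$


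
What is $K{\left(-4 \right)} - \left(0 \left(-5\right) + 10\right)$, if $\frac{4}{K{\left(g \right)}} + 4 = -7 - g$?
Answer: $- \frac{74}{7} \approx -10.571$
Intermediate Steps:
$K{\left(g \right)} = \frac{4}{-11 - g}$ ($K{\left(g \right)} = \frac{4}{-4 - \left(7 + g\right)} = \frac{4}{-11 - g}$)
$K{\left(-4 \right)} - \left(0 \left(-5\right) + 10\right) = - \frac{4}{11 - 4} - \left(0 \left(-5\right) + 10\right) = - \frac{4}{7} - \left(0 + 10\right) = \left(-4\right) \frac{1}{7} - 10 = - \frac{4}{7} - 10 = - \frac{74}{7}$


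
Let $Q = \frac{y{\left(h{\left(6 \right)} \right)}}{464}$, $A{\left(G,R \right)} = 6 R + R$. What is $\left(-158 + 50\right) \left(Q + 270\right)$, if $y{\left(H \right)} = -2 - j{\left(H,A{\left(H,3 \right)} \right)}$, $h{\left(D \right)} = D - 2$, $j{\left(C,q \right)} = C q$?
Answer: $- \frac{1690119}{58} \approx -29140.0$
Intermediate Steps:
$A{\left(G,R \right)} = 7 R$
$h{\left(D \right)} = -2 + D$ ($h{\left(D \right)} = D - 2 = -2 + D$)
$y{\left(H \right)} = -2 - 21 H$ ($y{\left(H \right)} = -2 - H 7 \cdot 3 = -2 - H 21 = -2 - 21 H$)
$Q = - \frac{43}{232}$ ($Q = \frac{-2 - 21 \left(-2 + 6\right)}{464} = \left(-2 - 84\right) \frac{1}{464} = \left(-86\right) \frac{1}{464} = - \frac{43}{232} \approx -0.18534$)
$\left(-158 + 50\right) \left(Q + 270\right) = \left(-158 + 50\right) \left(- \frac{43}{232} + 270\right) = \left(-108\right) \frac{62597}{232} = - \frac{1690119}{58}$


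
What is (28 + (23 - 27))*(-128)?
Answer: -3072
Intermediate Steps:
(28 + (23 - 27))*(-128) = (28 - 4)*(-128) = 24*(-128) = -3072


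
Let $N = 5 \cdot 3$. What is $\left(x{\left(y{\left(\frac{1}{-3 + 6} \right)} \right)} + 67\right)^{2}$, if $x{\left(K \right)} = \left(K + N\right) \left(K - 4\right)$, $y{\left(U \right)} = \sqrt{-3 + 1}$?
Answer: $-217 + 110 i \sqrt{2} \approx -217.0 + 155.56 i$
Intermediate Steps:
$y{\left(U \right)} = i \sqrt{2}$ ($y{\left(U \right)} = \sqrt{-2} = i \sqrt{2}$)
$N = 15$
$x{\left(K \right)} = \left(-4 + K\right) \left(15 + K\right)$ ($x{\left(K \right)} = \left(K + 15\right) \left(K - 4\right) = \left(15 + K\right) \left(-4 + K\right) = \left(-4 + K\right) \left(15 + K\right)$)
$\left(x{\left(y{\left(\frac{1}{-3 + 6} \right)} \right)} + 67\right)^{2} = \left(\left(-60 + \left(i \sqrt{2}\right)^{2} + 11 i \sqrt{2}\right) + 67\right)^{2} = \left(\left(-60 - 2 + 11 i \sqrt{2}\right) + 67\right)^{2} = \left(\left(-62 + 11 i \sqrt{2}\right) + 67\right)^{2} = \left(5 + 11 i \sqrt{2}\right)^{2}$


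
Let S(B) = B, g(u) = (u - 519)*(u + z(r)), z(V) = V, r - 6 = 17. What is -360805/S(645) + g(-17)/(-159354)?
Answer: -638818285/1142037 ≈ -559.37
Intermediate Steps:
r = 23 (r = 6 + 17 = 23)
g(u) = (-519 + u)*(23 + u) (g(u) = (u - 519)*(u + 23) = (-519 + u)*(23 + u))
-360805/S(645) + g(-17)/(-159354) = -360805/645 + (-11937 + (-17)² - 496*(-17))/(-159354) = -360805*1/645 + (-11937 + 289 + 8432)*(-1/159354) = -72161/129 - 3216*(-1/159354) = -72161/129 + 536/26559 = -638818285/1142037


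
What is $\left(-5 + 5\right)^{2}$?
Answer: $0$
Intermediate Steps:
$\left(-5 + 5\right)^{2} = 0^{2} = 0$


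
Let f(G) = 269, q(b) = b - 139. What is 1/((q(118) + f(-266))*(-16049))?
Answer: -1/3980152 ≈ -2.5125e-7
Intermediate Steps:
q(b) = -139 + b
1/((q(118) + f(-266))*(-16049)) = 1/(((-139 + 118) + 269)*(-16049)) = -1/16049/(-21 + 269) = -1/16049/248 = (1/248)*(-1/16049) = -1/3980152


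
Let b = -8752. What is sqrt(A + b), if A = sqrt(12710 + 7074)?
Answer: sqrt(-8752 + 2*sqrt(4946)) ≈ 92.797*I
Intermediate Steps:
A = 2*sqrt(4946) (A = sqrt(19784) = 2*sqrt(4946) ≈ 140.66)
sqrt(A + b) = sqrt(2*sqrt(4946) - 8752) = sqrt(-8752 + 2*sqrt(4946))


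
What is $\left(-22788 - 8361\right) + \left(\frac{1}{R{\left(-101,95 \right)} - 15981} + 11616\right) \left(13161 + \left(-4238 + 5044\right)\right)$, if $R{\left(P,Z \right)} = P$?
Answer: $\frac{2608653534919}{16082} \approx 1.6221 \cdot 10^{8}$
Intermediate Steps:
$\left(-22788 - 8361\right) + \left(\frac{1}{R{\left(-101,95 \right)} - 15981} + 11616\right) \left(13161 + \left(-4238 + 5044\right)\right) = \left(-22788 - 8361\right) + \left(\frac{1}{-101 - 15981} + 11616\right) \left(13161 + \left(-4238 + 5044\right)\right) = -31149 + \left(\frac{1}{-16082} + 11616\right) \left(13161 + 806\right) = -31149 + \left(- \frac{1}{16082} + 11616\right) 13967 = -31149 + \frac{186808511}{16082} \cdot 13967 = -31149 + \frac{2609154473137}{16082} = \frac{2608653534919}{16082}$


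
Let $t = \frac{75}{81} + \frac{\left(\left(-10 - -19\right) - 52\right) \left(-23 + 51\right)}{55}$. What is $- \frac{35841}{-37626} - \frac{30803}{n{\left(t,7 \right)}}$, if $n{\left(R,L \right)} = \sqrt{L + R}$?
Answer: $\frac{11947}{12542} + \frac{92409 i \sqrt{3421770}}{20738} \approx 0.95256 + 8242.8 i$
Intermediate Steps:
$t = - \frac{31133}{1485}$ ($t = 75 \cdot \frac{1}{81} + \left(\left(-10 + 19\right) - 52\right) 28 \cdot \frac{1}{55} = \frac{25}{27} + \left(9 - 52\right) 28 \cdot \frac{1}{55} = \frac{25}{27} + \left(-43\right) 28 \cdot \frac{1}{55} = \frac{25}{27} - \frac{1204}{55} = - \frac{31133}{1485} \approx -20.965$)
$- \frac{35841}{-37626} - \frac{30803}{n{\left(t,7 \right)}} = - \frac{35841}{-37626} - \frac{30803}{\sqrt{7 - \frac{31133}{1485}}} = \left(-35841\right) \left(- \frac{1}{37626}\right) - \frac{30803}{\sqrt{- \frac{20738}{1485}}} = \frac{11947}{12542} - \frac{30803}{\frac{1}{495} i \sqrt{3421770}} = \frac{11947}{12542} - 30803 \left(- \frac{3 i \sqrt{3421770}}{20738}\right) = \frac{11947}{12542} + \frac{92409 i \sqrt{3421770}}{20738}$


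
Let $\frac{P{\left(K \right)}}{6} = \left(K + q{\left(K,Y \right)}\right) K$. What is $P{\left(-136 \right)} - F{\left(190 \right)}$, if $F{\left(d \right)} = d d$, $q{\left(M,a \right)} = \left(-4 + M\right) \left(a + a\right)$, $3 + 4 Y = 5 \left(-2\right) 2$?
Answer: $-1238884$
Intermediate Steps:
$Y = - \frac{23}{4}$ ($Y = - \frac{3}{4} + \frac{5 \left(-2\right) 2}{4} = - \frac{3}{4} + \frac{\left(-10\right) 2}{4} = - \frac{3}{4} + \frac{1}{4} \left(-20\right) = - \frac{3}{4} - 5 = - \frac{23}{4} \approx -5.75$)
$q{\left(M,a \right)} = 2 a \left(-4 + M\right)$ ($q{\left(M,a \right)} = \left(-4 + M\right) 2 a = 2 a \left(-4 + M\right)$)
$P{\left(K \right)} = 6 K \left(46 - \frac{21 K}{2}\right)$ ($P{\left(K \right)} = 6 \left(K + 2 \left(- \frac{23}{4}\right) \left(-4 + K\right)\right) K = 6 \left(K - \left(-46 + \frac{23 K}{2}\right)\right) K = 6 \left(46 - \frac{21 K}{2}\right) K = 6 K \left(46 - \frac{21 K}{2}\right)$)
$F{\left(d \right)} = d^{2}$
$P{\left(-136 \right)} - F{\left(190 \right)} = 3 \left(-136\right) \left(92 - -2856\right) - 190^{2} = 3 \left(-136\right) \left(92 + 2856\right) - 36100 = 3 \left(-136\right) 2948 - 36100 = -1202784 - 36100 = -1238884$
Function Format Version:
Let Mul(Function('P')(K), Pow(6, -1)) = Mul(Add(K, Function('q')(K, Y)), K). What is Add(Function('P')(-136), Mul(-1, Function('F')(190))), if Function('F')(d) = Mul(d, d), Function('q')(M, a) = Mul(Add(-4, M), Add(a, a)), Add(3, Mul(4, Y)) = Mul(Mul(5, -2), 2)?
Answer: -1238884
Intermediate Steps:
Y = Rational(-23, 4) (Y = Add(Rational(-3, 4), Mul(Rational(1, 4), Mul(Mul(5, -2), 2))) = Add(Rational(-3, 4), Mul(Rational(1, 4), Mul(-10, 2))) = Add(Rational(-3, 4), Mul(Rational(1, 4), -20)) = Add(Rational(-3, 4), -5) = Rational(-23, 4) ≈ -5.7500)
Function('q')(M, a) = Mul(2, a, Add(-4, M)) (Function('q')(M, a) = Mul(Add(-4, M), Mul(2, a)) = Mul(2, a, Add(-4, M)))
Function('P')(K) = Mul(6, K, Add(46, Mul(Rational(-21, 2), K))) (Function('P')(K) = Mul(6, Mul(Add(K, Mul(2, Rational(-23, 4), Add(-4, K))), K)) = Mul(6, Mul(Add(K, Add(46, Mul(Rational(-23, 2), K))), K)) = Mul(6, Mul(Add(46, Mul(Rational(-21, 2), K)), K)) = Mul(6, Mul(K, Add(46, Mul(Rational(-21, 2), K)))) = Mul(6, K, Add(46, Mul(Rational(-21, 2), K))))
Function('F')(d) = Pow(d, 2)
Add(Function('P')(-136), Mul(-1, Function('F')(190))) = Add(Mul(3, -136, Add(92, Mul(-21, -136))), Mul(-1, Pow(190, 2))) = Add(Mul(3, -136, Add(92, 2856)), Mul(-1, 36100)) = Add(Mul(3, -136, 2948), -36100) = Add(-1202784, -36100) = -1238884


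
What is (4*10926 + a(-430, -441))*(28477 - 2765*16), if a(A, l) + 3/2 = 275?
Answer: -1386434665/2 ≈ -6.9322e+8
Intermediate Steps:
a(A, l) = 547/2 (a(A, l) = -3/2 + 275 = 547/2)
(4*10926 + a(-430, -441))*(28477 - 2765*16) = (4*10926 + 547/2)*(28477 - 2765*16) = (43704 + 547/2)*(28477 - 44240) = (87955/2)*(-15763) = -1386434665/2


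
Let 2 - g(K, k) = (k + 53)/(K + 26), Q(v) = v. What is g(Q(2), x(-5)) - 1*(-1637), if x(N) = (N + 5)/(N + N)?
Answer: 45839/28 ≈ 1637.1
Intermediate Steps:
x(N) = (5 + N)/(2*N) (x(N) = (5 + N)/((2*N)) = (5 + N)*(1/(2*N)) = (5 + N)/(2*N))
g(K, k) = 2 - (53 + k)/(26 + K) (g(K, k) = 2 - (k + 53)/(K + 26) = 2 - (53 + k)/(26 + K))
g(Q(2), x(-5)) - 1*(-1637) = (-1 - (5 - 5)/(2*(-5)) + 2*2)/(26 + 2) - 1*(-1637) = (-1 - (-1)*0/(2*5) + 4)/28 + 1637 = (-1 - 1*0 + 4)/28 + 1637 = (-1 + 0 + 4)/28 + 1637 = (1/28)*3 + 1637 = 3/28 + 1637 = 45839/28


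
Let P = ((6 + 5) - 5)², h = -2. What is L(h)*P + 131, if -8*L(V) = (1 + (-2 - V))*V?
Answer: 140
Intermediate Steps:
P = 36 (P = (11 - 5)² = 6² = 36)
L(V) = -V*(-1 - V)/8 (L(V) = -(1 + (-2 - V))*V/8 = -(-1 - V)*V/8 = -V*(-1 - V)/8)
L(h)*P + 131 = ((⅛)*(-2)*(1 - 2))*36 + 131 = ((⅛)*(-2)*(-1))*36 + 131 = (¼)*36 + 131 = 9 + 131 = 140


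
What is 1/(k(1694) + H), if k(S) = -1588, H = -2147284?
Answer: -1/2148872 ≈ -4.6536e-7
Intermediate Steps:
1/(k(1694) + H) = 1/(-1588 - 2147284) = 1/(-2148872) = -1/2148872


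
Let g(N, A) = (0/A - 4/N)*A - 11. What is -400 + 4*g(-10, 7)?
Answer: -2164/5 ≈ -432.80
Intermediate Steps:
g(N, A) = -11 - 4*A/N (g(N, A) = (0 - 4/N)*A - 11 = (-4/N)*A - 11 = -4*A/N - 11 = -11 - 4*A/N)
-400 + 4*g(-10, 7) = -400 + 4*(-11 - 4*7/(-10)) = -400 + 4*(-11 - 4*7*(-⅒)) = -400 + 4*(-11 + 14/5) = -400 + 4*(-41/5) = -400 - 164/5 = -2164/5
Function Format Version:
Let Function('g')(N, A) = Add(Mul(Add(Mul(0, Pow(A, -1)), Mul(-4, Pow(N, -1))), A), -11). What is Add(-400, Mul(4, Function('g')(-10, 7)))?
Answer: Rational(-2164, 5) ≈ -432.80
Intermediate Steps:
Function('g')(N, A) = Add(-11, Mul(-4, A, Pow(N, -1))) (Function('g')(N, A) = Add(Mul(Add(0, Mul(-4, Pow(N, -1))), A), -11) = Add(Mul(Mul(-4, Pow(N, -1)), A), -11) = Add(Mul(-4, A, Pow(N, -1)), -11) = Add(-11, Mul(-4, A, Pow(N, -1))))
Add(-400, Mul(4, Function('g')(-10, 7))) = Add(-400, Mul(4, Add(-11, Mul(-4, 7, Pow(-10, -1))))) = Add(-400, Mul(4, Add(-11, Mul(-4, 7, Rational(-1, 10))))) = Add(-400, Mul(4, Add(-11, Rational(14, 5)))) = Add(-400, Mul(4, Rational(-41, 5))) = Add(-400, Rational(-164, 5)) = Rational(-2164, 5)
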